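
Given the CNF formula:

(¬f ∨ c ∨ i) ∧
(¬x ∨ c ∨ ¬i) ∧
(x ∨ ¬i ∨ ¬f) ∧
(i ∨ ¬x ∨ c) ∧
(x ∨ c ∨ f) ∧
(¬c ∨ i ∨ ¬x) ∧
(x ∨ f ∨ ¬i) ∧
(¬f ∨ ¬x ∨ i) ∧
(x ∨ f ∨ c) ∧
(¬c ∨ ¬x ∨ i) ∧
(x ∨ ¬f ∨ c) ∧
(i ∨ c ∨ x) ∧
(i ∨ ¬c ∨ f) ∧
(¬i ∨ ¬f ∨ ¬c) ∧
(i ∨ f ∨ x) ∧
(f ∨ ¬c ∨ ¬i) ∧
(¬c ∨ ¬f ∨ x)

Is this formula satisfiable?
No

No, the formula is not satisfiable.

No assignment of truth values to the variables can make all 17 clauses true simultaneously.

The formula is UNSAT (unsatisfiable).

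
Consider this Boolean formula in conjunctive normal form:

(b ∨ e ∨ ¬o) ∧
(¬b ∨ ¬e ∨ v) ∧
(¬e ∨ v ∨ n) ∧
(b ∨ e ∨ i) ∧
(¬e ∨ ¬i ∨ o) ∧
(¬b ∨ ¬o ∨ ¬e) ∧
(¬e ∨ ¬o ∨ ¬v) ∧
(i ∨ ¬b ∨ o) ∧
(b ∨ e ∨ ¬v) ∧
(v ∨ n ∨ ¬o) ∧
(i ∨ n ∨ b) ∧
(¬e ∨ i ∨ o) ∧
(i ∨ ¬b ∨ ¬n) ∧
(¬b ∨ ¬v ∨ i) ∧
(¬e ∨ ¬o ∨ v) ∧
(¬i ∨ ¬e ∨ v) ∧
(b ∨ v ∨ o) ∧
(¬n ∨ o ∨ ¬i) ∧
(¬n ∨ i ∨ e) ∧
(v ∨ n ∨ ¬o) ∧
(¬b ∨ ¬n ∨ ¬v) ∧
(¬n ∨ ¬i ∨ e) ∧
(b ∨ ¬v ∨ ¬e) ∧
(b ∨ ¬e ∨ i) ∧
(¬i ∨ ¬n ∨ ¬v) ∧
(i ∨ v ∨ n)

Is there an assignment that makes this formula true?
Yes

Yes, the formula is satisfiable.

One satisfying assignment is: v=False, b=True, i=True, n=False, e=False, o=False

Verification: With this assignment, all 26 clauses evaluate to true.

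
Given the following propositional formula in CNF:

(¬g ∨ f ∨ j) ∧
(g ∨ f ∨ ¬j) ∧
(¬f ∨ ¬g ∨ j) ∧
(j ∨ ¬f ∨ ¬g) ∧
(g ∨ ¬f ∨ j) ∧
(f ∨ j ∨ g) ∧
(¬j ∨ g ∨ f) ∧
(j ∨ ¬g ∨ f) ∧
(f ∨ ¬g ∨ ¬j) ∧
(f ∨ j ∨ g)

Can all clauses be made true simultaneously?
Yes

Yes, the formula is satisfiable.

One satisfying assignment is: j=True, f=True, g=True

Verification: With this assignment, all 10 clauses evaluate to true.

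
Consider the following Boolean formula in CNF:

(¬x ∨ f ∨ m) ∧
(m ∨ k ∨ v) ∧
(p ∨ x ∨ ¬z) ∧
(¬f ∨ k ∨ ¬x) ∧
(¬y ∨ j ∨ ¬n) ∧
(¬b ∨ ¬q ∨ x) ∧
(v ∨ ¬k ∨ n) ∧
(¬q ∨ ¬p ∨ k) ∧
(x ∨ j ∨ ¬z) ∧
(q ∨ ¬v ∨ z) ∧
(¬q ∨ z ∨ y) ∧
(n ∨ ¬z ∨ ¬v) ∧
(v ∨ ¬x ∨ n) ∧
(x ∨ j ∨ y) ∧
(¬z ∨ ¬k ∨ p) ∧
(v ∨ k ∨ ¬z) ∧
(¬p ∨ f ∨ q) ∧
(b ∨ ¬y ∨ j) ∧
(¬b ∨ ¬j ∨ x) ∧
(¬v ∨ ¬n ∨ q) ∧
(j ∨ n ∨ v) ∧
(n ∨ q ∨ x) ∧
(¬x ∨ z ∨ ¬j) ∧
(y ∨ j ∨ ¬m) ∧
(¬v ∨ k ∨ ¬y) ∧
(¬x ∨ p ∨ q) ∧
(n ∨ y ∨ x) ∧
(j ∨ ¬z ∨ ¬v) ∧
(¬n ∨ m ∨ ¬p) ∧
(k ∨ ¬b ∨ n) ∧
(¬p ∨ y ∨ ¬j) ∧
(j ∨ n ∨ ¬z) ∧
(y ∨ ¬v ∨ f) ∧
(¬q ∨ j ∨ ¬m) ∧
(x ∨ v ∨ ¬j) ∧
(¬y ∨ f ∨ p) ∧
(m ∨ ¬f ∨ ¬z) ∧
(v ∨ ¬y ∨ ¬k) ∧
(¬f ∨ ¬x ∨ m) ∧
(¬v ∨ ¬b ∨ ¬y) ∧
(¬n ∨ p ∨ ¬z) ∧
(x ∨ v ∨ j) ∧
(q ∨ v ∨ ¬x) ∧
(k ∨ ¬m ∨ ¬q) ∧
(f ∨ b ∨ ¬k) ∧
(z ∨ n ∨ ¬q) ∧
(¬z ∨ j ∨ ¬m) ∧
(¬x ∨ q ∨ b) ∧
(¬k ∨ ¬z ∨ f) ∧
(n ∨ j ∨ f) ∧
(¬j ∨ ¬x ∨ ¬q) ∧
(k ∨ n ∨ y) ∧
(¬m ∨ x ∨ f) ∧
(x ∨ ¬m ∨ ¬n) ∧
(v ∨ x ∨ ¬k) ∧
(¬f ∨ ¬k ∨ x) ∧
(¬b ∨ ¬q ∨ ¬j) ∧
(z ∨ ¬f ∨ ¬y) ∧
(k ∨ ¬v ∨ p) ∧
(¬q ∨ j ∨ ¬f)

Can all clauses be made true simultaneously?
No

No, the formula is not satisfiable.

No assignment of truth values to the variables can make all 60 clauses true simultaneously.

The formula is UNSAT (unsatisfiable).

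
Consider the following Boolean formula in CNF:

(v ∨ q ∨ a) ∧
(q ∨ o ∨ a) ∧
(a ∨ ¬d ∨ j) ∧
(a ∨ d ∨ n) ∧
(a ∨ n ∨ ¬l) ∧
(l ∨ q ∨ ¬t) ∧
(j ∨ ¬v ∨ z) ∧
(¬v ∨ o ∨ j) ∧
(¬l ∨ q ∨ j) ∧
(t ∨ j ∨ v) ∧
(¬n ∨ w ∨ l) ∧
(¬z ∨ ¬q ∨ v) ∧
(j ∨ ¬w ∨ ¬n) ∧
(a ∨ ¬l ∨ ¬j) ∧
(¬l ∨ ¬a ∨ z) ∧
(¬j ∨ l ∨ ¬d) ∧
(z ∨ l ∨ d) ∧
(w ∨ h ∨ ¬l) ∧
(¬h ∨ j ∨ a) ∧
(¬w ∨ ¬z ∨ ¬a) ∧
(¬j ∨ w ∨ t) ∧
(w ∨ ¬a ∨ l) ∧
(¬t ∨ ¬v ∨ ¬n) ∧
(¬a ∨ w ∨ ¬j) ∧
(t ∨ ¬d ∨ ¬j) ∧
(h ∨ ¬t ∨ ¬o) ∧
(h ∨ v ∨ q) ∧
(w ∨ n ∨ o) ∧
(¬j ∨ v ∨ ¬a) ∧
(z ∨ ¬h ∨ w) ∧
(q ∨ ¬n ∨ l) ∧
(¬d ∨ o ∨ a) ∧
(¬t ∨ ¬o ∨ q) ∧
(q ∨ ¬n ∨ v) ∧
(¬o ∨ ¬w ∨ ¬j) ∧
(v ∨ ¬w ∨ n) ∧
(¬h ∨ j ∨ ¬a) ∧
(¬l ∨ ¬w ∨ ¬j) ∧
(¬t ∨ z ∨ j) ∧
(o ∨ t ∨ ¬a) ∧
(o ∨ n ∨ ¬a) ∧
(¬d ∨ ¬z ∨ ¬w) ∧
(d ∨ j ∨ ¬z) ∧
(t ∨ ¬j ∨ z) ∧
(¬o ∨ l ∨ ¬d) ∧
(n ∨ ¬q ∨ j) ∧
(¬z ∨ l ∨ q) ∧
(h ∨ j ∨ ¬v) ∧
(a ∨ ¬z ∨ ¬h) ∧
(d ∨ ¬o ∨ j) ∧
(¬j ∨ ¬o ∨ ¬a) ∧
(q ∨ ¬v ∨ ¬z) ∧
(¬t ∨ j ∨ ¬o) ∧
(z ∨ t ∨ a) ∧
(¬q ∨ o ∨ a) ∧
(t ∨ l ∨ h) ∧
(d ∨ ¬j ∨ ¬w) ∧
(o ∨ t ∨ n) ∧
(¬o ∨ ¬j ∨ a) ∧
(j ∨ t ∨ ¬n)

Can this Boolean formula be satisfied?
No

No, the formula is not satisfiable.

No assignment of truth values to the variables can make all 60 clauses true simultaneously.

The formula is UNSAT (unsatisfiable).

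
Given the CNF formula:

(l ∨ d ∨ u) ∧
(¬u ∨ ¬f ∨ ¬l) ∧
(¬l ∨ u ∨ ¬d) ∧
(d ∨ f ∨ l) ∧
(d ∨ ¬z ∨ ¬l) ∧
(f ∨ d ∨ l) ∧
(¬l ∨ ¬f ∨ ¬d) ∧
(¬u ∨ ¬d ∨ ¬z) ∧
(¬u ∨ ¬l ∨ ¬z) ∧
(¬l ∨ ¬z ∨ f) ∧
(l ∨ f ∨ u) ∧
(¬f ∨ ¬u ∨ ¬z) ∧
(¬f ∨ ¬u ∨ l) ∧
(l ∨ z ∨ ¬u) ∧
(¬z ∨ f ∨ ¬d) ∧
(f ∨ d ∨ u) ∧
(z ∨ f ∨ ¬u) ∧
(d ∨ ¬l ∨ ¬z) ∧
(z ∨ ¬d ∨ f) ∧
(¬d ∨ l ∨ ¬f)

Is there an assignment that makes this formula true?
Yes

Yes, the formula is satisfiable.

One satisfying assignment is: l=True, f=True, u=False, z=False, d=False

Verification: With this assignment, all 20 clauses evaluate to true.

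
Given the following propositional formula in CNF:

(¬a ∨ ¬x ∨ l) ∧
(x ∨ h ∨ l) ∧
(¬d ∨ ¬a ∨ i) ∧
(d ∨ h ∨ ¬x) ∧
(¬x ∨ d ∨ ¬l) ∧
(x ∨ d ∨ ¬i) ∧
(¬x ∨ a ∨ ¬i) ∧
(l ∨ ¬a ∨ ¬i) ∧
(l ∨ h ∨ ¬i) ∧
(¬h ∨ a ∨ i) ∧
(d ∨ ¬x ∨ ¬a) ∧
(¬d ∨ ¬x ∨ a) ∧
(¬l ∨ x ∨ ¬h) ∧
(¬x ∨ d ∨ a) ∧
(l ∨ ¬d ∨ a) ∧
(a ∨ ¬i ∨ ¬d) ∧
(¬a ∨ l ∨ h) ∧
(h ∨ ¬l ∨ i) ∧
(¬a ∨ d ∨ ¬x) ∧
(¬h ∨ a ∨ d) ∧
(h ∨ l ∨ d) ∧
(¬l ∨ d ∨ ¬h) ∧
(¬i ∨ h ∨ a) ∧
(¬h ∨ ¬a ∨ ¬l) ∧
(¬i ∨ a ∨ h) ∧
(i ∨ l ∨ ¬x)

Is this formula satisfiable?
Yes

Yes, the formula is satisfiable.

One satisfying assignment is: i=False, a=True, d=False, h=True, x=False, l=False

Verification: With this assignment, all 26 clauses evaluate to true.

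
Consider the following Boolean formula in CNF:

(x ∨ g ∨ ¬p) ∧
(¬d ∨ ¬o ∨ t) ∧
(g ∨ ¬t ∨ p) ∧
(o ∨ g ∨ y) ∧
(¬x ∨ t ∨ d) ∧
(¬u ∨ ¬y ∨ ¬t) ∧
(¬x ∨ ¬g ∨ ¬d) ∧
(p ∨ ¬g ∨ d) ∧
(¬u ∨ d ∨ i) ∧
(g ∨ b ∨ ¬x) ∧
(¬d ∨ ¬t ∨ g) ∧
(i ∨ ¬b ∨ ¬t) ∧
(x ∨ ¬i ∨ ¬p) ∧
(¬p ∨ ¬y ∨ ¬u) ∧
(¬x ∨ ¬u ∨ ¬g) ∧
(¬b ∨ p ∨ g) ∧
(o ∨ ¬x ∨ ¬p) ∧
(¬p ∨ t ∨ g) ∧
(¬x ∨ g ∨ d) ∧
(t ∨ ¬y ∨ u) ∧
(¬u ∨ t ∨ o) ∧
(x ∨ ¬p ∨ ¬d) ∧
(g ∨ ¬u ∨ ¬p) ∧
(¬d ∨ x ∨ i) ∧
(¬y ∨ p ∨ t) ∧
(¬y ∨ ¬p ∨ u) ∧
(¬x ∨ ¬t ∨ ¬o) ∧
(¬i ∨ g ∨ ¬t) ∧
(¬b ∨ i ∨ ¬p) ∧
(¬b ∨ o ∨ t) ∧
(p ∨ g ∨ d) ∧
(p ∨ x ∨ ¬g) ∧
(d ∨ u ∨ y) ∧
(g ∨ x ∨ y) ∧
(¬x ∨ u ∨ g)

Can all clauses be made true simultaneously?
No

No, the formula is not satisfiable.

No assignment of truth values to the variables can make all 35 clauses true simultaneously.

The formula is UNSAT (unsatisfiable).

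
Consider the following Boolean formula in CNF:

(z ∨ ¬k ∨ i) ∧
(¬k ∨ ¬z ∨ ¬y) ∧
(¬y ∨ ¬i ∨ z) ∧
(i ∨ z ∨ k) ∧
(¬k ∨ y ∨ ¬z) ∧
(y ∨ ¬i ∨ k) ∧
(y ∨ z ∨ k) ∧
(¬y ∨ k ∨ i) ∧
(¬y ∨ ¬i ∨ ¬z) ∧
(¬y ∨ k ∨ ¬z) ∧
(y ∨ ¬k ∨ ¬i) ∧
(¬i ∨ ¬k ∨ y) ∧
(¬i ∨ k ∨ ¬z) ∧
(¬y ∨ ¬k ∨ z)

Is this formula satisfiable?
Yes

Yes, the formula is satisfiable.

One satisfying assignment is: z=True, i=False, k=False, y=False

Verification: With this assignment, all 14 clauses evaluate to true.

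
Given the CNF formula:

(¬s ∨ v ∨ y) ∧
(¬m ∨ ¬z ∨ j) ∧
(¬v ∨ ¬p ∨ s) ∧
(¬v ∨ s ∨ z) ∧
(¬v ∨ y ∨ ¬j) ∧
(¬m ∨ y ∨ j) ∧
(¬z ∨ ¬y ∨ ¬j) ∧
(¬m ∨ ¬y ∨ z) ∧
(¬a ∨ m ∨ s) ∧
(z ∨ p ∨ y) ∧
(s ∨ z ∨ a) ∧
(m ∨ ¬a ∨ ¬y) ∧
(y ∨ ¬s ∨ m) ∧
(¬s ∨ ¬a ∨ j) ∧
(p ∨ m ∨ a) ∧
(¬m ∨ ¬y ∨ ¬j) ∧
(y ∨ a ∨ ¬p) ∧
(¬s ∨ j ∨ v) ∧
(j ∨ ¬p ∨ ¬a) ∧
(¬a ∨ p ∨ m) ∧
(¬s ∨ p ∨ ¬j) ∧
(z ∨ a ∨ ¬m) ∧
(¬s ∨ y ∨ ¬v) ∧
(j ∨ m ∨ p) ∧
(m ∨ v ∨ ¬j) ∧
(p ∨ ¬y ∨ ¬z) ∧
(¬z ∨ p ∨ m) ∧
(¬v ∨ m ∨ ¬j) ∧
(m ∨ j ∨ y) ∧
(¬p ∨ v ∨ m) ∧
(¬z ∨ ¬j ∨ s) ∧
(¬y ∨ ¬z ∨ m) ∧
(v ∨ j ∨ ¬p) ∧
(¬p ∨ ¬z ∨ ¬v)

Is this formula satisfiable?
Yes

Yes, the formula is satisfiable.

One satisfying assignment is: m=False, a=False, z=False, y=True, v=True, j=False, s=True, p=True

Verification: With this assignment, all 34 clauses evaluate to true.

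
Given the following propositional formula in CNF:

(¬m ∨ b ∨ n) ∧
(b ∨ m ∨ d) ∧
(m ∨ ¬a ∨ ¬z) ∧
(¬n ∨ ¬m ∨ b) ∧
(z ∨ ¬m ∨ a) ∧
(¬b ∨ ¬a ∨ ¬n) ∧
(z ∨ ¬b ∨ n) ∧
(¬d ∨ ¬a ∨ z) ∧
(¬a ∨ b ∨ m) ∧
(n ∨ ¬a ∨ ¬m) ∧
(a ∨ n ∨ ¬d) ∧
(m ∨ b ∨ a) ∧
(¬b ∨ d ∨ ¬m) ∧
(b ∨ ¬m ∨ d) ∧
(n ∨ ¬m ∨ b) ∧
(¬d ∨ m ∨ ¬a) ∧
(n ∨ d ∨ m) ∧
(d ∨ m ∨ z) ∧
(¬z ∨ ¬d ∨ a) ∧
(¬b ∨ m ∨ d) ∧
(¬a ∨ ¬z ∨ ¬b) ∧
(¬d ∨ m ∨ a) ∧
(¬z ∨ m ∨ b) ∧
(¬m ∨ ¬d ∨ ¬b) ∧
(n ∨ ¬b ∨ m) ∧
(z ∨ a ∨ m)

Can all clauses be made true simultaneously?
No

No, the formula is not satisfiable.

No assignment of truth values to the variables can make all 26 clauses true simultaneously.

The formula is UNSAT (unsatisfiable).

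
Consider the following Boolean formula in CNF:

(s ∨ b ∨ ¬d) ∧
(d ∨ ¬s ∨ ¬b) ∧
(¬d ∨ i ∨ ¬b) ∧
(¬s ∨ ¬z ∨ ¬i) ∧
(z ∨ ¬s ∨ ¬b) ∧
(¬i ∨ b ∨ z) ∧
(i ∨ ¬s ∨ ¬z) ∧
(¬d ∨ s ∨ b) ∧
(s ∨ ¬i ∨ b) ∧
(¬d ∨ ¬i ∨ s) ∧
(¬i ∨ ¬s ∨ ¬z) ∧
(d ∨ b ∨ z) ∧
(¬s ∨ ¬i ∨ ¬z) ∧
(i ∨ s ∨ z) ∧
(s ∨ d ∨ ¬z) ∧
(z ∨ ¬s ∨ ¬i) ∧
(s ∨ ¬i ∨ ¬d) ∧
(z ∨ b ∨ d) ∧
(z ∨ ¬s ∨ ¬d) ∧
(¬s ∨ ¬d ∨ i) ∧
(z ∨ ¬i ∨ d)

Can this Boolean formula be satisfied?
No

No, the formula is not satisfiable.

No assignment of truth values to the variables can make all 21 clauses true simultaneously.

The formula is UNSAT (unsatisfiable).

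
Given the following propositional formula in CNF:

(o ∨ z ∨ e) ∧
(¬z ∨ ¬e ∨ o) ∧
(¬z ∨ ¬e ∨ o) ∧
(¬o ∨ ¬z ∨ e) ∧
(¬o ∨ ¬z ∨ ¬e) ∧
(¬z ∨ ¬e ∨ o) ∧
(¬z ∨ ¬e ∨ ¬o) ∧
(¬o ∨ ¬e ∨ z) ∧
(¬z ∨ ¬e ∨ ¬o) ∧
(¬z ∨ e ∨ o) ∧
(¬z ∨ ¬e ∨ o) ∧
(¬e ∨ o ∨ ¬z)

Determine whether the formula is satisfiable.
Yes

Yes, the formula is satisfiable.

One satisfying assignment is: o=True, z=False, e=False

Verification: With this assignment, all 12 clauses evaluate to true.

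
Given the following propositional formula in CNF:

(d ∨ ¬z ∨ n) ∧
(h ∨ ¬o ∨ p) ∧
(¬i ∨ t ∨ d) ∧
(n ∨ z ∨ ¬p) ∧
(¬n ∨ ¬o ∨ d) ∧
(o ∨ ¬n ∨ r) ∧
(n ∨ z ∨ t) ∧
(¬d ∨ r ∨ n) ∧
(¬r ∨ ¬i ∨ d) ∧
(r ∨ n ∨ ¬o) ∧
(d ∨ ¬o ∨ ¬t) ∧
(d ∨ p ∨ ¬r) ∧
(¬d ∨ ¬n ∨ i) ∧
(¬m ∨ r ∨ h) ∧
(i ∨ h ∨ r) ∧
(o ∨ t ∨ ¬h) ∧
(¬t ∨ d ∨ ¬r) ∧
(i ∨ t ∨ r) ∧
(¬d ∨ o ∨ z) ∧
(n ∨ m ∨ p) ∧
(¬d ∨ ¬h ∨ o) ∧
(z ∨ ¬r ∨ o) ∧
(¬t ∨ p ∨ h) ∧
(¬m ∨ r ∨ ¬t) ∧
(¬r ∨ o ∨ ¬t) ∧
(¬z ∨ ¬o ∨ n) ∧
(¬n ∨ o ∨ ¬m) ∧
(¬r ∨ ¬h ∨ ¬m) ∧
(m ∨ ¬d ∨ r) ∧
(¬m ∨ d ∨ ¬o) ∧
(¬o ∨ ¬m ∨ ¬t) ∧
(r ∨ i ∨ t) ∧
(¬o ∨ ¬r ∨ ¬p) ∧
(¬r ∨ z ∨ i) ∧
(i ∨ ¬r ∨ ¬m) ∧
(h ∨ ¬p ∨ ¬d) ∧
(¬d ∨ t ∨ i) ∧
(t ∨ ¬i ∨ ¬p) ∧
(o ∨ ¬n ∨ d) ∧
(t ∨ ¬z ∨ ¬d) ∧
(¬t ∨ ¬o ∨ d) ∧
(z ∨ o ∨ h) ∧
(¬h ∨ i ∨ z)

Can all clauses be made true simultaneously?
Yes

Yes, the formula is satisfiable.

One satisfying assignment is: o=True, h=True, n=True, t=False, r=False, m=True, d=True, i=True, z=False, p=False

Verification: With this assignment, all 43 clauses evaluate to true.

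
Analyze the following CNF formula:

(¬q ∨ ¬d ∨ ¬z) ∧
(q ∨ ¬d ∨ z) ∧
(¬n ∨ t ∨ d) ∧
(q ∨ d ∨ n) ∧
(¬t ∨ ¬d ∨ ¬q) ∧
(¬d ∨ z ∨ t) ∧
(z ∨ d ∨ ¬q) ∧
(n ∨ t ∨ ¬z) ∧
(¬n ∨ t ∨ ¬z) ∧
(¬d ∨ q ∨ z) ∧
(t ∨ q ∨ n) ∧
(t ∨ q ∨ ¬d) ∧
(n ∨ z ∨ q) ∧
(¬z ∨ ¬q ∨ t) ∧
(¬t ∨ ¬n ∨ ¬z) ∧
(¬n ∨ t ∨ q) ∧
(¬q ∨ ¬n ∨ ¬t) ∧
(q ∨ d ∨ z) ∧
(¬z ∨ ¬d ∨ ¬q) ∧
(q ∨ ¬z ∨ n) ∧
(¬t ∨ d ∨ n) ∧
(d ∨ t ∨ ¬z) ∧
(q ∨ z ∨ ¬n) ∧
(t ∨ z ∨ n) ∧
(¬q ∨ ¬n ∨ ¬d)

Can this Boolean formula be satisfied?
No

No, the formula is not satisfiable.

No assignment of truth values to the variables can make all 25 clauses true simultaneously.

The formula is UNSAT (unsatisfiable).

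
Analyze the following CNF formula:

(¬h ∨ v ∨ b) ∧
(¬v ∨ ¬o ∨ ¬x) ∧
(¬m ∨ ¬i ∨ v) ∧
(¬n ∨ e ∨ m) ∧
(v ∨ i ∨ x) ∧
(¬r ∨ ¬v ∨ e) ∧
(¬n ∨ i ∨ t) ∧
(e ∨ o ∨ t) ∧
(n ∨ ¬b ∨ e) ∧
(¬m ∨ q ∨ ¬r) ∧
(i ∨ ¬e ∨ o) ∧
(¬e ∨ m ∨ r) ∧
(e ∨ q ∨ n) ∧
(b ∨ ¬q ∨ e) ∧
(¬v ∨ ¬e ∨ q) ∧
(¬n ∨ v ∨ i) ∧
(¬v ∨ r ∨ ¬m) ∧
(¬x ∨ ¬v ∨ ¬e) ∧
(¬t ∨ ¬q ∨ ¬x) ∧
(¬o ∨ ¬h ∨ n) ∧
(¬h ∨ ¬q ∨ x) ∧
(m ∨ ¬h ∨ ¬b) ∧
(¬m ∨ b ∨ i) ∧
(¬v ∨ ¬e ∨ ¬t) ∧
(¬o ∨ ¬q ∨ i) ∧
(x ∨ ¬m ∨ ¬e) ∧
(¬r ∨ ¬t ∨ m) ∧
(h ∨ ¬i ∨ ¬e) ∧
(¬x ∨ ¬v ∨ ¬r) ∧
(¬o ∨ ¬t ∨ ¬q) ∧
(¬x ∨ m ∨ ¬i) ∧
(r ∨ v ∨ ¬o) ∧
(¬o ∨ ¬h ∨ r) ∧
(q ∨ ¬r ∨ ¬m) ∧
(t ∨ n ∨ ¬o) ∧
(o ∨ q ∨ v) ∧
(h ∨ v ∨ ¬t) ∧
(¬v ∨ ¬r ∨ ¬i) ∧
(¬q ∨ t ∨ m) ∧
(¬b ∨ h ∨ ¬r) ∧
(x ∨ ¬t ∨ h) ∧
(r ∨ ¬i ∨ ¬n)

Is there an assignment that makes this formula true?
No

No, the formula is not satisfiable.

No assignment of truth values to the variables can make all 42 clauses true simultaneously.

The formula is UNSAT (unsatisfiable).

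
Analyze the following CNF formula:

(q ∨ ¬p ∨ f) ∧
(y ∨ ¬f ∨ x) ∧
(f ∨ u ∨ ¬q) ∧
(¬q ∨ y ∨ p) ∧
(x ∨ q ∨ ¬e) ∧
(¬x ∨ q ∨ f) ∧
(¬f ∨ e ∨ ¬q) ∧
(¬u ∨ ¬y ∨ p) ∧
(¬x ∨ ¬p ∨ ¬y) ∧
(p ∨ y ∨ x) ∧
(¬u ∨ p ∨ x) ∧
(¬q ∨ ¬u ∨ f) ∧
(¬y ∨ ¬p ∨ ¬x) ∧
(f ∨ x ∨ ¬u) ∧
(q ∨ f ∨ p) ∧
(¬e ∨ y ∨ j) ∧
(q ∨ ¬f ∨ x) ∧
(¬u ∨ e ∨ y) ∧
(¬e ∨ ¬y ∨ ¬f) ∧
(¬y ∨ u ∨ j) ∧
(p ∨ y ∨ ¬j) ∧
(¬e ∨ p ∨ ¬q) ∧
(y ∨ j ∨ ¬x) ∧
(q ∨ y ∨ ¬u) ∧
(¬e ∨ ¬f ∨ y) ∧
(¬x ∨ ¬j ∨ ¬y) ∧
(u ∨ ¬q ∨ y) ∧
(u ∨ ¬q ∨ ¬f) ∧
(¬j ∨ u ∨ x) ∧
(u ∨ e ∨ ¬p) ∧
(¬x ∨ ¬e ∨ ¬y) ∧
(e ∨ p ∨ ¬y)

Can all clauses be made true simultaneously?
No

No, the formula is not satisfiable.

No assignment of truth values to the variables can make all 32 clauses true simultaneously.

The formula is UNSAT (unsatisfiable).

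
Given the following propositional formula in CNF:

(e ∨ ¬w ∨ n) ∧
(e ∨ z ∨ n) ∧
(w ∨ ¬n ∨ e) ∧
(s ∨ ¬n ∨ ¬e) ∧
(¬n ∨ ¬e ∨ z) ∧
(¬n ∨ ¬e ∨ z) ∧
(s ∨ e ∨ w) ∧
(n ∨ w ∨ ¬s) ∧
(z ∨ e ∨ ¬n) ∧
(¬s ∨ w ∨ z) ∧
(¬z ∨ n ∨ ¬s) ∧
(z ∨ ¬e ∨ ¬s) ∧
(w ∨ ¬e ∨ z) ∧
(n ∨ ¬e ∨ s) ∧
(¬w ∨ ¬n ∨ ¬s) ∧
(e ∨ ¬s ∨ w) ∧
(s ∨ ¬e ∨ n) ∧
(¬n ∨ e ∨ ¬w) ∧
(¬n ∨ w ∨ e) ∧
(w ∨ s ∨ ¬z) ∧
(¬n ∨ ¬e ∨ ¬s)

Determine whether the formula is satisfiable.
No

No, the formula is not satisfiable.

No assignment of truth values to the variables can make all 21 clauses true simultaneously.

The formula is UNSAT (unsatisfiable).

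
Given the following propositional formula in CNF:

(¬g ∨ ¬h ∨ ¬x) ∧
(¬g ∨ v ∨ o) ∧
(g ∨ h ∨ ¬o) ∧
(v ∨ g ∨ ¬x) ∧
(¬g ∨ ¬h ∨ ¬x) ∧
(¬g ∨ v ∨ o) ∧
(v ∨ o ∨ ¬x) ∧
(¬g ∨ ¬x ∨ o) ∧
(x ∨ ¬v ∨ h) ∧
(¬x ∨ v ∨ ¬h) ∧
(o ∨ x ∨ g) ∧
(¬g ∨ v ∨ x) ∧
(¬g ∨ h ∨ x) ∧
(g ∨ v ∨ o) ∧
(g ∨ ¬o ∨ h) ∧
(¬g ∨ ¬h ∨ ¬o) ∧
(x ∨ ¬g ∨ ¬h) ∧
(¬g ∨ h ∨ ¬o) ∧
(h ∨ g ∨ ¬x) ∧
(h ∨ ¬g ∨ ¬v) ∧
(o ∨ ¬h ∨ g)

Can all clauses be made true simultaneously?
Yes

Yes, the formula is satisfiable.

One satisfying assignment is: o=True, x=False, g=False, h=True, v=False

Verification: With this assignment, all 21 clauses evaluate to true.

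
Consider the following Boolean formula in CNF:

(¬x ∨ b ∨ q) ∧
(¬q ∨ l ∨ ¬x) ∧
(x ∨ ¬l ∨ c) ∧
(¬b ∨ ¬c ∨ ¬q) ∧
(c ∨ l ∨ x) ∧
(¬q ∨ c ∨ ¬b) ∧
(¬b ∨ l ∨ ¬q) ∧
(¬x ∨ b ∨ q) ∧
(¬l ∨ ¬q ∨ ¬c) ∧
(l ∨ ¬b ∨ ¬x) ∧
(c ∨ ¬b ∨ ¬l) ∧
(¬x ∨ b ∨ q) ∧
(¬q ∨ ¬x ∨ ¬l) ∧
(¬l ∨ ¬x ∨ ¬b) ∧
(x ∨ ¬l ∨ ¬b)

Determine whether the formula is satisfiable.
Yes

Yes, the formula is satisfiable.

One satisfying assignment is: l=False, x=False, c=True, q=False, b=True

Verification: With this assignment, all 15 clauses evaluate to true.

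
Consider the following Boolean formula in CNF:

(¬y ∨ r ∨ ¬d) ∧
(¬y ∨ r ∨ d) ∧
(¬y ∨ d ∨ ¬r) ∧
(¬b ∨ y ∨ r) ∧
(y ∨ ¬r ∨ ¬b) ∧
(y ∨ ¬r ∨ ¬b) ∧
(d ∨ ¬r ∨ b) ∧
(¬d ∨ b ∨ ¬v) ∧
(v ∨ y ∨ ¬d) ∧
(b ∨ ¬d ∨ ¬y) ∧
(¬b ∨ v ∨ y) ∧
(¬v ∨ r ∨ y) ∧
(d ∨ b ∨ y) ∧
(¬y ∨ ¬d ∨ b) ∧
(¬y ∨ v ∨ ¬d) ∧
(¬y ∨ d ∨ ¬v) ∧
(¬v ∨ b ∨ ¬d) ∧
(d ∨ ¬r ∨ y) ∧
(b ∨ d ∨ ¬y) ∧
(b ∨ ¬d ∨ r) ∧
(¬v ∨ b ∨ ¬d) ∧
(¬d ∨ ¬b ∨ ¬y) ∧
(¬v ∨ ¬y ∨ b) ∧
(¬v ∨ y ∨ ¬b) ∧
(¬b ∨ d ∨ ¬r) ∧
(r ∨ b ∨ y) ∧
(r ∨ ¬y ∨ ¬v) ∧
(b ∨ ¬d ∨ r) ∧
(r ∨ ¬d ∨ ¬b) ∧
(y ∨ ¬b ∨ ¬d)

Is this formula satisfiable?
No

No, the formula is not satisfiable.

No assignment of truth values to the variables can make all 30 clauses true simultaneously.

The formula is UNSAT (unsatisfiable).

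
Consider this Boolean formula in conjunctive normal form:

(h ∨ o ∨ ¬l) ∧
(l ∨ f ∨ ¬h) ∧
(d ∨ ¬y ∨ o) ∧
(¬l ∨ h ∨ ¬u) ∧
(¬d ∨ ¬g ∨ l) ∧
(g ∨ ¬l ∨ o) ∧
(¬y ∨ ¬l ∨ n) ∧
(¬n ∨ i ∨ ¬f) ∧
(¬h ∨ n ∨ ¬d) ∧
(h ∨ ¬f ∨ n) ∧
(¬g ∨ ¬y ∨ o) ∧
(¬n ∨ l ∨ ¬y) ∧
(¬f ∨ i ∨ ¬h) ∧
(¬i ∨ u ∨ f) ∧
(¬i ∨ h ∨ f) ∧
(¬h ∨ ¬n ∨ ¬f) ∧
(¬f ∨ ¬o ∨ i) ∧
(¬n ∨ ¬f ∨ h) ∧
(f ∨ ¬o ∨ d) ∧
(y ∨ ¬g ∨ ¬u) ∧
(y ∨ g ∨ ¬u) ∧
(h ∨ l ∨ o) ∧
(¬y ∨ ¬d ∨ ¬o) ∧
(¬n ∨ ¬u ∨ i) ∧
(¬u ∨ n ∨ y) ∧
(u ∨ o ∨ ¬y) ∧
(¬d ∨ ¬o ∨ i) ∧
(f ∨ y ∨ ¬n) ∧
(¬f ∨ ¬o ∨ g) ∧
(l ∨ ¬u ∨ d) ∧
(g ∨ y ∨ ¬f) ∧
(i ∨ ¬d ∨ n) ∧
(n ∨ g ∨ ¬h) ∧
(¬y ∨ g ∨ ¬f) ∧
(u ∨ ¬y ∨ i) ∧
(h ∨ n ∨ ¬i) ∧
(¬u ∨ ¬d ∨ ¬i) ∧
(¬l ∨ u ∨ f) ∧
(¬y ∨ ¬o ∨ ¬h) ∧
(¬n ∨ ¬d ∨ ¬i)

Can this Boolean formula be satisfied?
Yes

Yes, the formula is satisfiable.

One satisfying assignment is: h=True, n=False, g=True, d=False, i=True, o=False, f=True, y=False, l=True, u=False

Verification: With this assignment, all 40 clauses evaluate to true.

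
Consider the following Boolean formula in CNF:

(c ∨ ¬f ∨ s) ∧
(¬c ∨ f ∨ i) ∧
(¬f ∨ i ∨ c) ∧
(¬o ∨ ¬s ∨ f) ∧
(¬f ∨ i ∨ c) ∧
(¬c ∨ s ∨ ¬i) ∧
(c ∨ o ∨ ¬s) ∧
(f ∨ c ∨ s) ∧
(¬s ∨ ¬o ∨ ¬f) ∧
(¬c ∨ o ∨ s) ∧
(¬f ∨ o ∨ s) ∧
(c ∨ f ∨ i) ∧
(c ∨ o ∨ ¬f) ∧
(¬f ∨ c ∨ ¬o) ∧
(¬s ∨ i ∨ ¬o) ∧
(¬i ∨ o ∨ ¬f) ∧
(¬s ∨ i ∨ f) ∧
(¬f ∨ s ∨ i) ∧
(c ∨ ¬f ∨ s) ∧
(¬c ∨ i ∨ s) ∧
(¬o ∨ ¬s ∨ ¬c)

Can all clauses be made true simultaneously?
Yes

Yes, the formula is satisfiable.

One satisfying assignment is: o=False, c=True, s=True, f=False, i=True

Verification: With this assignment, all 21 clauses evaluate to true.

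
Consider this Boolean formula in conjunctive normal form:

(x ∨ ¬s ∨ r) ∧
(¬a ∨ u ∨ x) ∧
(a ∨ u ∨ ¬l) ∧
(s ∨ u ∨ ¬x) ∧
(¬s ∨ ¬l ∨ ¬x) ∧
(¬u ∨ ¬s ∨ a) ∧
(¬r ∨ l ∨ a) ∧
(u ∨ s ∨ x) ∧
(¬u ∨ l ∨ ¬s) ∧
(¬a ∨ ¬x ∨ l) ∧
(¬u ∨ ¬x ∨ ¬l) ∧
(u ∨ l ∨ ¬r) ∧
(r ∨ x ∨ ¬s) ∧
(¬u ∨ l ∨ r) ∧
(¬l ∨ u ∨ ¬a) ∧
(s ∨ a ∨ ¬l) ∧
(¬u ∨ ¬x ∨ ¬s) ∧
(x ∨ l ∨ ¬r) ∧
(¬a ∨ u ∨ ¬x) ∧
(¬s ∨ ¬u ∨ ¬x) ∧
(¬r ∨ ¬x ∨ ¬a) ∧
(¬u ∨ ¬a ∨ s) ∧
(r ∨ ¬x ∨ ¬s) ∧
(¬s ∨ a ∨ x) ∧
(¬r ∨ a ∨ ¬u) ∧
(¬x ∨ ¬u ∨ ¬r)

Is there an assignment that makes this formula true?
Yes

Yes, the formula is satisfiable.

One satisfying assignment is: r=True, s=True, u=True, l=True, x=False, a=True

Verification: With this assignment, all 26 clauses evaluate to true.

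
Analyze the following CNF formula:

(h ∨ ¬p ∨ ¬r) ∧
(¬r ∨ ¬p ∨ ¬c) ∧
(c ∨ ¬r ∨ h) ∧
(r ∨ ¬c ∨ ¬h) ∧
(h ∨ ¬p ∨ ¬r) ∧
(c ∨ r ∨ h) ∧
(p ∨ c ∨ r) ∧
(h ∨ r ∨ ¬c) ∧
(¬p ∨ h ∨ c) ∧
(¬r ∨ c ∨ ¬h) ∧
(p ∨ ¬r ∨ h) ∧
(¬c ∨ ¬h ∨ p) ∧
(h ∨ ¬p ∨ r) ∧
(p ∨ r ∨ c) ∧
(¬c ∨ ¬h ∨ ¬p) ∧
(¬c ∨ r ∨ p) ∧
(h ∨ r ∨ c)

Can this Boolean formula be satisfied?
Yes

Yes, the formula is satisfiable.

One satisfying assignment is: h=True, p=True, c=False, r=False

Verification: With this assignment, all 17 clauses evaluate to true.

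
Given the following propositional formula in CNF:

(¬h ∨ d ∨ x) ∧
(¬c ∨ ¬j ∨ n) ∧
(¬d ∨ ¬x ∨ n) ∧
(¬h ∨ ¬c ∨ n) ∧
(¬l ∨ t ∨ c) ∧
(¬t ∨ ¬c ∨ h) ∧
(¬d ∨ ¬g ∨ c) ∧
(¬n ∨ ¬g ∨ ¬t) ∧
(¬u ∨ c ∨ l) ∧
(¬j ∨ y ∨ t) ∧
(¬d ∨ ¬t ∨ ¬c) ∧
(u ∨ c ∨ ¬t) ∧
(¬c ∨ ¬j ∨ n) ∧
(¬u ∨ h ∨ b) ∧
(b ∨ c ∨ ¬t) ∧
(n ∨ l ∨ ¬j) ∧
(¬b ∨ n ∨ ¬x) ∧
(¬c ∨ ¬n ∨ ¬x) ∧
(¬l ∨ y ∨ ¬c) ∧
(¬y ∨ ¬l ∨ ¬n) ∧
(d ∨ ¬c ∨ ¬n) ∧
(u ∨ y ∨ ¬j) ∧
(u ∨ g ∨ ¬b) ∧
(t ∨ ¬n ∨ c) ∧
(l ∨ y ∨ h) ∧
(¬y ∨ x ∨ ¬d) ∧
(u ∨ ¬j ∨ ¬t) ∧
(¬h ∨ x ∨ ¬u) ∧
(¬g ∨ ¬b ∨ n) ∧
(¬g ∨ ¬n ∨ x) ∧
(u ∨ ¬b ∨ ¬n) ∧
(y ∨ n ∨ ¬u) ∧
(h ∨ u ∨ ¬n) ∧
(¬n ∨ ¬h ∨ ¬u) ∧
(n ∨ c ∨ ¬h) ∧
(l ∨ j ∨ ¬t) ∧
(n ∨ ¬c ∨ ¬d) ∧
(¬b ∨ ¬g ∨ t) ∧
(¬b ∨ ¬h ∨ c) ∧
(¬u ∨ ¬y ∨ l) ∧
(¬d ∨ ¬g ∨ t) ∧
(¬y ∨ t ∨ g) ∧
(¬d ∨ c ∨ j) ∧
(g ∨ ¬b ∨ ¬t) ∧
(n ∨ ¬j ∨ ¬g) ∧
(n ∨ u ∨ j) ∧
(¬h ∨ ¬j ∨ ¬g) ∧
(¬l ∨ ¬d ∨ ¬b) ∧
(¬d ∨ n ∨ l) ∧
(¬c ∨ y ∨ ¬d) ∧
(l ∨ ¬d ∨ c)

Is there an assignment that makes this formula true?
No

No, the formula is not satisfiable.

No assignment of truth values to the variables can make all 51 clauses true simultaneously.

The formula is UNSAT (unsatisfiable).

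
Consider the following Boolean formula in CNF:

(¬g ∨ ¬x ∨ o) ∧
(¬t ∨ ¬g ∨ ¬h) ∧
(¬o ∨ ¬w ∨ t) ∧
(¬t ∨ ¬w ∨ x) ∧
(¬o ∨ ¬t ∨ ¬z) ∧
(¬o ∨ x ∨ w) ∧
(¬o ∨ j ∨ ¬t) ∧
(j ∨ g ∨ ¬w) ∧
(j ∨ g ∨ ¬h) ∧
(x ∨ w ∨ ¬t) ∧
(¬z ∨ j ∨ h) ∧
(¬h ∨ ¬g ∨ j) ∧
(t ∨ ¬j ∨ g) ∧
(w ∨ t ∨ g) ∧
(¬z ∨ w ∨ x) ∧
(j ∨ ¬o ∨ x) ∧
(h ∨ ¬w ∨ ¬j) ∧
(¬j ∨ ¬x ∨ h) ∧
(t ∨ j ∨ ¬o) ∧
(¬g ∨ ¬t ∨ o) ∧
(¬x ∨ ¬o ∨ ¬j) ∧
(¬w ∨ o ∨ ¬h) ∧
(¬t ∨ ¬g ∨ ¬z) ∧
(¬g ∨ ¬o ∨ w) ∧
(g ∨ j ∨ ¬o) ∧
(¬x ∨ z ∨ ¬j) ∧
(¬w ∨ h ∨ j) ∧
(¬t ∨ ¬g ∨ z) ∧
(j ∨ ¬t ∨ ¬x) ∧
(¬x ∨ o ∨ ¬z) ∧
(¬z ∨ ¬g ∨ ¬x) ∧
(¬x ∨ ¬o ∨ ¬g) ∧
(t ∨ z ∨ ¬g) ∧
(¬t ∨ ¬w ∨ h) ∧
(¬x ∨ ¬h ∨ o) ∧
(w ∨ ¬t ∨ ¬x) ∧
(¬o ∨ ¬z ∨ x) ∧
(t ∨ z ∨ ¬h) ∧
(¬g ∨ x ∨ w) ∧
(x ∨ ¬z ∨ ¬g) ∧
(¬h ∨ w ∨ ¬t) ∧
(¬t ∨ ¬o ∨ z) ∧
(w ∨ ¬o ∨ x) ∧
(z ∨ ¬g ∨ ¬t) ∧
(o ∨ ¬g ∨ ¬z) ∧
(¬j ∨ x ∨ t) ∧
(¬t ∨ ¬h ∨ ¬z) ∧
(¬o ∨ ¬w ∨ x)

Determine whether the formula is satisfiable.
No

No, the formula is not satisfiable.

No assignment of truth values to the variables can make all 48 clauses true simultaneously.

The formula is UNSAT (unsatisfiable).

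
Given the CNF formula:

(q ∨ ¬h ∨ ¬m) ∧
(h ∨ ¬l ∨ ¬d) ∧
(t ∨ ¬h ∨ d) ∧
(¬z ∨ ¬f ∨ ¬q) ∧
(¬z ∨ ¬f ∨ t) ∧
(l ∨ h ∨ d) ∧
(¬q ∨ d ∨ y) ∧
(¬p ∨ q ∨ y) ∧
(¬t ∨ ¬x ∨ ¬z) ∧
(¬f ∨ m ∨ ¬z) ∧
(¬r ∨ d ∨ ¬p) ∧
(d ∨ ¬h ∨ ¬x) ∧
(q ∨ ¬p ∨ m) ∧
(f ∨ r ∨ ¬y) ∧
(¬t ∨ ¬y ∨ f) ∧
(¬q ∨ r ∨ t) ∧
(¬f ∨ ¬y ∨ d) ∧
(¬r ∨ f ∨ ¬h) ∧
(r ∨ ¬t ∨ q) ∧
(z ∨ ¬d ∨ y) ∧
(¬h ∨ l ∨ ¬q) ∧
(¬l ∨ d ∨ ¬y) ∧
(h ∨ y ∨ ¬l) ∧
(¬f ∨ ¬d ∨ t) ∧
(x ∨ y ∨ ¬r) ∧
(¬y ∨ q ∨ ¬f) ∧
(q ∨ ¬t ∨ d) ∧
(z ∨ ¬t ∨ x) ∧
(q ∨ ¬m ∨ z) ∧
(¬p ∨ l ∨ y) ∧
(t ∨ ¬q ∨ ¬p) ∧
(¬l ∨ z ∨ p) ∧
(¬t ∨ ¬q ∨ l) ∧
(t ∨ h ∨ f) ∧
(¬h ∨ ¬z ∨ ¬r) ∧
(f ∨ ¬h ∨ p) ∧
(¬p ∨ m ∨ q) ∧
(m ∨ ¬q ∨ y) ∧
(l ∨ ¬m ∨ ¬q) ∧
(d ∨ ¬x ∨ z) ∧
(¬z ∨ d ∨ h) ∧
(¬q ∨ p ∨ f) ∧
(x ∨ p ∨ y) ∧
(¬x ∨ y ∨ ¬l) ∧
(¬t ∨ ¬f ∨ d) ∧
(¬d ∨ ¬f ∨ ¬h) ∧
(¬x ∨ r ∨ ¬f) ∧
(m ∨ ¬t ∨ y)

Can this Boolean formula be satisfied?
Yes

Yes, the formula is satisfiable.

One satisfying assignment is: q=True, t=True, z=True, l=True, h=True, p=True, r=False, y=False, m=True, f=False, x=False, d=True

Verification: With this assignment, all 48 clauses evaluate to true.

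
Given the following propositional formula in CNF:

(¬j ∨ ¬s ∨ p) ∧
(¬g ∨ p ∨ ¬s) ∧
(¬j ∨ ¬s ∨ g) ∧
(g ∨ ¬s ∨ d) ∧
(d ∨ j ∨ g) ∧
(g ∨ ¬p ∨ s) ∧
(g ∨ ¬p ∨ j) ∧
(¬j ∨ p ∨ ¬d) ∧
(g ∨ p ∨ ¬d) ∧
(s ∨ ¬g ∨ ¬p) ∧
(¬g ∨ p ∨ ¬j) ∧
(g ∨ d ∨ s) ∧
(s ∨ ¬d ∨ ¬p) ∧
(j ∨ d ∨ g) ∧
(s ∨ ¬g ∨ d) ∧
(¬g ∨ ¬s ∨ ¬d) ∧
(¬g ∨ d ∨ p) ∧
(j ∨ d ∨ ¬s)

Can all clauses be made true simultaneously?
Yes

Yes, the formula is satisfiable.

One satisfying assignment is: d=True, g=True, p=False, s=False, j=False

Verification: With this assignment, all 18 clauses evaluate to true.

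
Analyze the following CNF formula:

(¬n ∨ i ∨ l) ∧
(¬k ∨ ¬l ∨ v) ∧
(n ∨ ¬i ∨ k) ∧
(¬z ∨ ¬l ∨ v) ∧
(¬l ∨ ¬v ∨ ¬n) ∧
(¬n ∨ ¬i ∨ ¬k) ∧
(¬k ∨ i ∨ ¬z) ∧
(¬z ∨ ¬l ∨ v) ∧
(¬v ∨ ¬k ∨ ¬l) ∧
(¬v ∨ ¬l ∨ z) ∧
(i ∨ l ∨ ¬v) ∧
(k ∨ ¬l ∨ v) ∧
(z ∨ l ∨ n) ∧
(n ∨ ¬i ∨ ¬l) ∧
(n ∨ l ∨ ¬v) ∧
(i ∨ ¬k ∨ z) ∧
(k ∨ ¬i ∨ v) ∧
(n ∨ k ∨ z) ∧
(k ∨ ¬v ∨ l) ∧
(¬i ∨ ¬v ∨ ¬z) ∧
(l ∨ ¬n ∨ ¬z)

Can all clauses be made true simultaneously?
Yes

Yes, the formula is satisfiable.

One satisfying assignment is: v=True, i=False, z=True, n=False, l=True, k=False

Verification: With this assignment, all 21 clauses evaluate to true.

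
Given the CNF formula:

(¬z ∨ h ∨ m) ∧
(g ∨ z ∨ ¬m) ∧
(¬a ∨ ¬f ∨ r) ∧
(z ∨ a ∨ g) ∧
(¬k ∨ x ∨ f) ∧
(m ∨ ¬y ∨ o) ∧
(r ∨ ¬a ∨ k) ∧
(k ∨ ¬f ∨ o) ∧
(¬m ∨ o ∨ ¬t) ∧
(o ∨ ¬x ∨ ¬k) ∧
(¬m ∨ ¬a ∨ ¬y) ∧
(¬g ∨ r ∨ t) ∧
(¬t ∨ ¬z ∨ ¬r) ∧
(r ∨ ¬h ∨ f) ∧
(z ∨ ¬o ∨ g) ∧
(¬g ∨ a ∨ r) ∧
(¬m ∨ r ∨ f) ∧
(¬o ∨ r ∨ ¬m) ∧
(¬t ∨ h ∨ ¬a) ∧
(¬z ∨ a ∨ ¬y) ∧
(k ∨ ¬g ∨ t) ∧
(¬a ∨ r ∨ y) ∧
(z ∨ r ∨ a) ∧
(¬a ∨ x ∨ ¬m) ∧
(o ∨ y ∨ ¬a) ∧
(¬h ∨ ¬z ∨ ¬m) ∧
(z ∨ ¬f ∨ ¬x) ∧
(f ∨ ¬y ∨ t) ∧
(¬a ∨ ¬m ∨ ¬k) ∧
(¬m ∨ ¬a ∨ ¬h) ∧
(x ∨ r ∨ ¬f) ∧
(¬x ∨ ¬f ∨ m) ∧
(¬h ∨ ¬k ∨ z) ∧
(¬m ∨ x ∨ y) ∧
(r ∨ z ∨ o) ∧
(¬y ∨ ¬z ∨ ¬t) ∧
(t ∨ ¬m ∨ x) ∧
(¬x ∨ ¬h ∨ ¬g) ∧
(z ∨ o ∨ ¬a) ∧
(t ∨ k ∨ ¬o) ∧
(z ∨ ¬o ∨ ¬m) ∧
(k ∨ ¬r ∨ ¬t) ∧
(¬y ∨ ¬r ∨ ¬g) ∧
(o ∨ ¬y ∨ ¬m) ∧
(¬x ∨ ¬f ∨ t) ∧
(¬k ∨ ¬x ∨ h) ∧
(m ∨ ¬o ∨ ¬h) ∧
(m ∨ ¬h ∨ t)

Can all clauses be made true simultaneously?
Yes

Yes, the formula is satisfiable.

One satisfying assignment is: x=True, z=True, g=False, t=False, r=True, a=False, o=False, k=False, f=False, y=False, h=False, m=True

Verification: With this assignment, all 48 clauses evaluate to true.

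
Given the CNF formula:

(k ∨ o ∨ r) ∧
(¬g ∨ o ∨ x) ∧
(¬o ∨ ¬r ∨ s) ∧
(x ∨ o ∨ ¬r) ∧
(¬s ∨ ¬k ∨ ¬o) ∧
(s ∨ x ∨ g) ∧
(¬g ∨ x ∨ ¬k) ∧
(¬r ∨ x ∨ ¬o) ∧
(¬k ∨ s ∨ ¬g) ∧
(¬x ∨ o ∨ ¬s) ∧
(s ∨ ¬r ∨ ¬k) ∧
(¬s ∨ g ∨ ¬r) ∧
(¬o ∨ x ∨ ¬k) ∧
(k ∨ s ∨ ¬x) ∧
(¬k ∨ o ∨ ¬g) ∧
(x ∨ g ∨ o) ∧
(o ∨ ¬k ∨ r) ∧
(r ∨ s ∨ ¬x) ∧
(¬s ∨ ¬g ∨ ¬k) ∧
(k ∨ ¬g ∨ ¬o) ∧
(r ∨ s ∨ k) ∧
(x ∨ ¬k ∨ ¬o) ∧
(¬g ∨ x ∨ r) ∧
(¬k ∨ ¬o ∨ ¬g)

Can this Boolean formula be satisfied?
Yes

Yes, the formula is satisfiable.

One satisfying assignment is: x=False, s=True, g=False, k=False, o=True, r=False

Verification: With this assignment, all 24 clauses evaluate to true.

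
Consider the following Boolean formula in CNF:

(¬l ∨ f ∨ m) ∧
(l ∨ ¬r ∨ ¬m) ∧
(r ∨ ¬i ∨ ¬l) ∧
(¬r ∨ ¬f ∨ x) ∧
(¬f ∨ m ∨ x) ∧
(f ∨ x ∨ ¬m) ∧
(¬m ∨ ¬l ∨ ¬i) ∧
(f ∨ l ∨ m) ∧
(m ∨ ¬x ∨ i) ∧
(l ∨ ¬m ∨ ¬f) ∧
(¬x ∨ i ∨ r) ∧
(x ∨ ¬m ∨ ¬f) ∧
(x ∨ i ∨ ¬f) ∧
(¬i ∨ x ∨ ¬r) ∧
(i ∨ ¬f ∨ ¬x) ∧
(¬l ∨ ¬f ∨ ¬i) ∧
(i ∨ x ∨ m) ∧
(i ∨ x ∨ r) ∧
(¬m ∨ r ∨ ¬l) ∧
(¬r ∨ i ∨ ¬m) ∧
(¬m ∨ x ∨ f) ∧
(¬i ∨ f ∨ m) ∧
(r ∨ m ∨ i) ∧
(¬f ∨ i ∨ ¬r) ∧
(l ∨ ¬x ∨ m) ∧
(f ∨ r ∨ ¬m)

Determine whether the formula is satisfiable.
No

No, the formula is not satisfiable.

No assignment of truth values to the variables can make all 26 clauses true simultaneously.

The formula is UNSAT (unsatisfiable).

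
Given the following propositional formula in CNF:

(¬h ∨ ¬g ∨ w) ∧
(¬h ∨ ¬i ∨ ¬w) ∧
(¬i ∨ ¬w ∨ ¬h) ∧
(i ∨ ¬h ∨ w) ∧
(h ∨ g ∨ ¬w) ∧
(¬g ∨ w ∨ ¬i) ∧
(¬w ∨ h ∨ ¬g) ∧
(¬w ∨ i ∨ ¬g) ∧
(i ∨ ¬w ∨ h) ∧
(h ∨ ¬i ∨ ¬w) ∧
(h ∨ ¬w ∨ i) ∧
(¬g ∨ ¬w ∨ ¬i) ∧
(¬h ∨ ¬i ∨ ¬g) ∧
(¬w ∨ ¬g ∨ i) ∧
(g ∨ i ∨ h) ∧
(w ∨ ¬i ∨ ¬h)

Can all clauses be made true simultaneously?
Yes

Yes, the formula is satisfiable.

One satisfying assignment is: w=True, h=True, g=False, i=False

Verification: With this assignment, all 16 clauses evaluate to true.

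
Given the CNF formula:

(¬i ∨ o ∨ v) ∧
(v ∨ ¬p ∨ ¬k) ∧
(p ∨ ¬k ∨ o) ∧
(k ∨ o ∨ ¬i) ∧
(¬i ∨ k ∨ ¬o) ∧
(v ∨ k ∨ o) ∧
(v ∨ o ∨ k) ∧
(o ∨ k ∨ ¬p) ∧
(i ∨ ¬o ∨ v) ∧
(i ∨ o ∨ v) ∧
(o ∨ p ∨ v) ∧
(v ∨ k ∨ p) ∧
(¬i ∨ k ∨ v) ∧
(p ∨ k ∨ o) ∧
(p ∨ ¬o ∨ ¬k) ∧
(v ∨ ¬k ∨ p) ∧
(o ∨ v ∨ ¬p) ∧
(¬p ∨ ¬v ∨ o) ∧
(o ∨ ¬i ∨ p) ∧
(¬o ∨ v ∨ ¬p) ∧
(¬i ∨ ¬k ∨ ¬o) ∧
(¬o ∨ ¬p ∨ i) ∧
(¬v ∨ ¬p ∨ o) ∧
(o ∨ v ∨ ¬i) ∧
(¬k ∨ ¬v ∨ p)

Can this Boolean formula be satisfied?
Yes

Yes, the formula is satisfiable.

One satisfying assignment is: k=False, p=False, v=True, i=False, o=True

Verification: With this assignment, all 25 clauses evaluate to true.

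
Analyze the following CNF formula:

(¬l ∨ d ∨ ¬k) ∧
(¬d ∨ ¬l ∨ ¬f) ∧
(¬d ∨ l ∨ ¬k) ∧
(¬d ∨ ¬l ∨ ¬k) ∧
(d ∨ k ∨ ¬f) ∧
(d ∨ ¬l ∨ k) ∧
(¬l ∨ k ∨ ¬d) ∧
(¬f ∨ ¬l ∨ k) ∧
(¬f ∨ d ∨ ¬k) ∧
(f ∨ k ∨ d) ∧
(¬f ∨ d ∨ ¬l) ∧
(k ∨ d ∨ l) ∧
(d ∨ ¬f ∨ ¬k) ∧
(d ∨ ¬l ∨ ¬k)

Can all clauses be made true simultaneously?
Yes

Yes, the formula is satisfiable.

One satisfying assignment is: k=False, f=False, d=True, l=False

Verification: With this assignment, all 14 clauses evaluate to true.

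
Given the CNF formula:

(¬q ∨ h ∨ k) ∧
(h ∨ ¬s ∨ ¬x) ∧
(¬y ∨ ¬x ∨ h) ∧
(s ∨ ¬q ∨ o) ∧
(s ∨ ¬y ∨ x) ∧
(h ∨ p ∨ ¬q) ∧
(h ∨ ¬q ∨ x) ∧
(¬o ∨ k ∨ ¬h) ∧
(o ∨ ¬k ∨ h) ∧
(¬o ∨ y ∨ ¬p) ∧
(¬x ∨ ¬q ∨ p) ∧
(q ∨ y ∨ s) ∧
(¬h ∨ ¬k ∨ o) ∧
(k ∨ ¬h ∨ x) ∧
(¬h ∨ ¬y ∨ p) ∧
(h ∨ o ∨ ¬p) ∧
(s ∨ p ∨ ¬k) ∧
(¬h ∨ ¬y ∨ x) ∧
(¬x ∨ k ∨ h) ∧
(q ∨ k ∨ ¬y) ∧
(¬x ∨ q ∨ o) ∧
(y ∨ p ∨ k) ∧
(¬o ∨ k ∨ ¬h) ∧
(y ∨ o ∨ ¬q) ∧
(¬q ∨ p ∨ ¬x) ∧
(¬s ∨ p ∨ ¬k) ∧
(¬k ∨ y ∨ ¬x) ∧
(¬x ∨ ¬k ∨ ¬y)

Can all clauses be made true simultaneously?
Yes

Yes, the formula is satisfiable.

One satisfying assignment is: h=False, o=True, s=True, p=True, y=True, k=True, q=False, x=False

Verification: With this assignment, all 28 clauses evaluate to true.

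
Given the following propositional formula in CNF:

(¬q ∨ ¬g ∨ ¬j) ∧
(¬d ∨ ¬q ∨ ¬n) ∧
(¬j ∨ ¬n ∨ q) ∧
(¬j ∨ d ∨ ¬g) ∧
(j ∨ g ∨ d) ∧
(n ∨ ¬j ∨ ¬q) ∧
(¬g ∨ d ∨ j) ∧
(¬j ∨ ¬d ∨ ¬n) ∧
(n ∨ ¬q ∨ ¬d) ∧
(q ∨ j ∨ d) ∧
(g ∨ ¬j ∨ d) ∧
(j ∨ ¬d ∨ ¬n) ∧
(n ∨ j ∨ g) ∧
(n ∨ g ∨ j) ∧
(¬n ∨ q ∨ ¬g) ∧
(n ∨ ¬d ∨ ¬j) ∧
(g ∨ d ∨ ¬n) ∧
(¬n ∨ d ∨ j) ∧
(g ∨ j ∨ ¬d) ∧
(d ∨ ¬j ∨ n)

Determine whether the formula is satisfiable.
Yes

Yes, the formula is satisfiable.

One satisfying assignment is: q=False, d=True, n=False, j=False, g=True

Verification: With this assignment, all 20 clauses evaluate to true.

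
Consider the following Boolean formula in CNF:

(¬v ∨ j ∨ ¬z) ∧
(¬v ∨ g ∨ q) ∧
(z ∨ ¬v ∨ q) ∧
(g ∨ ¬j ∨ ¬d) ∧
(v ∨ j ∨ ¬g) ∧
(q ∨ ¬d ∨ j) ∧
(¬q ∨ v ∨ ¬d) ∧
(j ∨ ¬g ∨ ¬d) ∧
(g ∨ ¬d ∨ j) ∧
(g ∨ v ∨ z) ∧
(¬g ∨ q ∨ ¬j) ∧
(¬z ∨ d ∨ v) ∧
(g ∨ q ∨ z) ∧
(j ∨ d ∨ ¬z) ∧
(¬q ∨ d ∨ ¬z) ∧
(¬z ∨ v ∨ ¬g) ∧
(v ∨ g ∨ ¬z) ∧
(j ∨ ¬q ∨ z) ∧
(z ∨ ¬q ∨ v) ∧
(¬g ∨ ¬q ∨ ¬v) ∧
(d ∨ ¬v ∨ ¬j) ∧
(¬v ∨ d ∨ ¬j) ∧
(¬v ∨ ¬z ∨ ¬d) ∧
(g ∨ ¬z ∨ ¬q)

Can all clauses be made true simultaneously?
No

No, the formula is not satisfiable.

No assignment of truth values to the variables can make all 24 clauses true simultaneously.

The formula is UNSAT (unsatisfiable).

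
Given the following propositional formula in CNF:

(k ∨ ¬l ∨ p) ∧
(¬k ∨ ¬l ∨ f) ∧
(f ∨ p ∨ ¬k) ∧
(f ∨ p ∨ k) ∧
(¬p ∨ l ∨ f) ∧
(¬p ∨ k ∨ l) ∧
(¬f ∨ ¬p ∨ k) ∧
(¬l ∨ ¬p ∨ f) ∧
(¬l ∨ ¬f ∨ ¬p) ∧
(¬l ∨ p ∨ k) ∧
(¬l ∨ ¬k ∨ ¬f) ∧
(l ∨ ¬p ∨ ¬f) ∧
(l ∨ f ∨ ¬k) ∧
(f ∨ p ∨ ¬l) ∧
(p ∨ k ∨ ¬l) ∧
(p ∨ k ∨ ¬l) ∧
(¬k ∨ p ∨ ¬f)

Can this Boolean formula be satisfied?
Yes

Yes, the formula is satisfiable.

One satisfying assignment is: f=True, p=False, l=False, k=False

Verification: With this assignment, all 17 clauses evaluate to true.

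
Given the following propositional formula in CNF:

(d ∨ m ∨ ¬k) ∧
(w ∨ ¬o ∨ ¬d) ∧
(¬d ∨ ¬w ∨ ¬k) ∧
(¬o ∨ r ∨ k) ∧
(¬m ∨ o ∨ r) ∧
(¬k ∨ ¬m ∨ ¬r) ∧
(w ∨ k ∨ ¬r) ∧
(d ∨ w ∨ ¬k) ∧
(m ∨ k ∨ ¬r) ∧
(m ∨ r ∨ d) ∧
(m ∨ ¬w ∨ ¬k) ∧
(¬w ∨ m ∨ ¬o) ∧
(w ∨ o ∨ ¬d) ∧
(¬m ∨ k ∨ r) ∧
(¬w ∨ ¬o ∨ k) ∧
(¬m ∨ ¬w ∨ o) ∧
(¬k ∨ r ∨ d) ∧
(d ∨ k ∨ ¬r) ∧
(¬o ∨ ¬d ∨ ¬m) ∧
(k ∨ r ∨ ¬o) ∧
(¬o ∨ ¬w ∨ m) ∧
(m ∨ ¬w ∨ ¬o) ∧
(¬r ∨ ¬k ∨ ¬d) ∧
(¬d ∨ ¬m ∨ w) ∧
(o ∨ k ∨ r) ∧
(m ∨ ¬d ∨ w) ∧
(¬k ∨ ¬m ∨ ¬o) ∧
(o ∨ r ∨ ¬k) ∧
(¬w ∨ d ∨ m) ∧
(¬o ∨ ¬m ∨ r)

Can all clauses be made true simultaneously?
No

No, the formula is not satisfiable.

No assignment of truth values to the variables can make all 30 clauses true simultaneously.

The formula is UNSAT (unsatisfiable).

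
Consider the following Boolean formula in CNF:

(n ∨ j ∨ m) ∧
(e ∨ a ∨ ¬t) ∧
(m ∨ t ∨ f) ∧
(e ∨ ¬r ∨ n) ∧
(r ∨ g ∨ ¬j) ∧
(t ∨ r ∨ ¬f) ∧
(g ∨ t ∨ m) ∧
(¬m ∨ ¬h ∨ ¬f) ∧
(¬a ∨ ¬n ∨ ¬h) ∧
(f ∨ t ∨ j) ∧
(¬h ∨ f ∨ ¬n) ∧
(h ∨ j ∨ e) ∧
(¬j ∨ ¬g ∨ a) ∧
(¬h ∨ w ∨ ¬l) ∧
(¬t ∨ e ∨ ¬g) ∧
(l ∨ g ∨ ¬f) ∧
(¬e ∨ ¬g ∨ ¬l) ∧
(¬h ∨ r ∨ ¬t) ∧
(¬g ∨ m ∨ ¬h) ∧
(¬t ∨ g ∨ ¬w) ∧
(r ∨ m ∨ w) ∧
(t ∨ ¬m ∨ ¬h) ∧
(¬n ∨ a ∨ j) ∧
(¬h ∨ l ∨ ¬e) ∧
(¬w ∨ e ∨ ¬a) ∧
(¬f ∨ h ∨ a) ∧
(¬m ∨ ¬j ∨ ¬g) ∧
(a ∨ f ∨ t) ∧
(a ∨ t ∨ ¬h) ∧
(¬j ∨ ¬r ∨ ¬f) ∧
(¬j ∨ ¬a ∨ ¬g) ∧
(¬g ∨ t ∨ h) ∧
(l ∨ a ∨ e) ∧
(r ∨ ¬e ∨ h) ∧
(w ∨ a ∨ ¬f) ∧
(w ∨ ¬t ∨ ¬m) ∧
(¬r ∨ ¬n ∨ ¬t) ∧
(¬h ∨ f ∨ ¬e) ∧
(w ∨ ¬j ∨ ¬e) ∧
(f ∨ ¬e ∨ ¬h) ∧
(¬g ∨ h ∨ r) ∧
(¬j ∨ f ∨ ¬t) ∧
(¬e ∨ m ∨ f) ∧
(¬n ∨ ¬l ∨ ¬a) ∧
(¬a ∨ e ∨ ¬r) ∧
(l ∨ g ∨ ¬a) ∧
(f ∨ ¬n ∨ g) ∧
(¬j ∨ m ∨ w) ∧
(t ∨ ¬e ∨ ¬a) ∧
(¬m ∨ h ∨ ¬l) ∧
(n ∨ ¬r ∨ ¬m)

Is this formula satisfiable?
No

No, the formula is not satisfiable.

No assignment of truth values to the variables can make all 51 clauses true simultaneously.

The formula is UNSAT (unsatisfiable).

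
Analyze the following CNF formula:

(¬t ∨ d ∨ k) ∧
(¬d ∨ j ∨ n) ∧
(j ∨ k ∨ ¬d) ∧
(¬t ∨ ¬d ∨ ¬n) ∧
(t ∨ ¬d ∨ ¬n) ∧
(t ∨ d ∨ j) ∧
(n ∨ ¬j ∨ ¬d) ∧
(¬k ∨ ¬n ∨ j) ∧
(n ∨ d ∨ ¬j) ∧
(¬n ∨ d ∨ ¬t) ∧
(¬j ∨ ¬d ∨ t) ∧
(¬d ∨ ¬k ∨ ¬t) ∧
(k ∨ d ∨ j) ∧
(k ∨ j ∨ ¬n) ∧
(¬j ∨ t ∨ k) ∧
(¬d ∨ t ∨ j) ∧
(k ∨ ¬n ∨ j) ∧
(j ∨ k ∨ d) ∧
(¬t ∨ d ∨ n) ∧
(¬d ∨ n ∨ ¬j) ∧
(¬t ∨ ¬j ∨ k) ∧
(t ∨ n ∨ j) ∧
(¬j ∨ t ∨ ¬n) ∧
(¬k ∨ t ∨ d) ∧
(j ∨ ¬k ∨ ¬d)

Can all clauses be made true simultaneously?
No

No, the formula is not satisfiable.

No assignment of truth values to the variables can make all 25 clauses true simultaneously.

The formula is UNSAT (unsatisfiable).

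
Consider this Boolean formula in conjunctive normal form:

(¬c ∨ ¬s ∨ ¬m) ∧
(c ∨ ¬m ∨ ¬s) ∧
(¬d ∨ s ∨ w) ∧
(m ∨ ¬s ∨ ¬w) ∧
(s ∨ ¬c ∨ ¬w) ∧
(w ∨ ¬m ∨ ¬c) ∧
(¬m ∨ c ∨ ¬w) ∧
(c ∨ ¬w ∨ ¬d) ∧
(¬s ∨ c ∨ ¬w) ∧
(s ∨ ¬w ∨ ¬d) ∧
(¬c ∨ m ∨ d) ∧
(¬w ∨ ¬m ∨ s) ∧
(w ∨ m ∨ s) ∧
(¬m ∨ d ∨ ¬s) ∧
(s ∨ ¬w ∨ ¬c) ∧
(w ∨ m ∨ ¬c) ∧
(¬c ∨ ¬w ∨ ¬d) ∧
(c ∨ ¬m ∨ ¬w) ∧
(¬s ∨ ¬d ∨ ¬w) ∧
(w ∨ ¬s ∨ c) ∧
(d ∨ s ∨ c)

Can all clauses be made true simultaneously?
No

No, the formula is not satisfiable.

No assignment of truth values to the variables can make all 21 clauses true simultaneously.

The formula is UNSAT (unsatisfiable).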